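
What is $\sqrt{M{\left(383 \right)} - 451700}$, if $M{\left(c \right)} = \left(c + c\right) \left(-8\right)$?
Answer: $2 i \sqrt{114457} \approx 676.63 i$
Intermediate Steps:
$M{\left(c \right)} = - 16 c$ ($M{\left(c \right)} = 2 c \left(-8\right) = - 16 c$)
$\sqrt{M{\left(383 \right)} - 451700} = \sqrt{\left(-16\right) 383 - 451700} = \sqrt{-6128 - 451700} = \sqrt{-457828} = 2 i \sqrt{114457}$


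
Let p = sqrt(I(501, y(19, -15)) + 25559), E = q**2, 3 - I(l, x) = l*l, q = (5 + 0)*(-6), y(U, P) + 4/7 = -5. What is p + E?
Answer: 900 + I*sqrt(225439) ≈ 900.0 + 474.8*I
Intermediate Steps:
y(U, P) = -39/7 (y(U, P) = -4/7 - 5 = -39/7)
q = -30 (q = 5*(-6) = -30)
I(l, x) = 3 - l**2 (I(l, x) = 3 - l*l = 3 - l**2)
E = 900 (E = (-30)**2 = 900)
p = I*sqrt(225439) (p = sqrt((3 - 1*501**2) + 25559) = sqrt((3 - 1*251001) + 25559) = sqrt((3 - 251001) + 25559) = sqrt(-250998 + 25559) = sqrt(-225439) = I*sqrt(225439) ≈ 474.8*I)
p + E = I*sqrt(225439) + 900 = 900 + I*sqrt(225439)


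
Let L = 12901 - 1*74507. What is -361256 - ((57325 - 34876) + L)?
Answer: -322099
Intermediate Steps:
L = -61606 (L = 12901 - 74507 = -61606)
-361256 - ((57325 - 34876) + L) = -361256 - ((57325 - 34876) - 61606) = -361256 - (22449 - 61606) = -361256 - 1*(-39157) = -361256 + 39157 = -322099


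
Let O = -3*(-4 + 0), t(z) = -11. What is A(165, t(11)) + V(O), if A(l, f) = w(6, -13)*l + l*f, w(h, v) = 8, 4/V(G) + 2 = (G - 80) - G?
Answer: -20297/41 ≈ -495.05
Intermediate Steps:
O = 12 (O = -3*(-4) = 12)
V(G) = -2/41 (V(G) = 4/(-2 + ((G - 80) - G)) = 4/(-2 + ((-80 + G) - G)) = 4/(-2 - 80) = 4/(-82) = 4*(-1/82) = -2/41)
A(l, f) = 8*l + f*l (A(l, f) = 8*l + l*f = 8*l + f*l)
A(165, t(11)) + V(O) = 165*(8 - 11) - 2/41 = 165*(-3) - 2/41 = -495 - 2/41 = -20297/41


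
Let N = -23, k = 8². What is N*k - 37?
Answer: -1509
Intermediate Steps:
k = 64
N*k - 37 = -23*64 - 37 = -1472 - 37 = -1509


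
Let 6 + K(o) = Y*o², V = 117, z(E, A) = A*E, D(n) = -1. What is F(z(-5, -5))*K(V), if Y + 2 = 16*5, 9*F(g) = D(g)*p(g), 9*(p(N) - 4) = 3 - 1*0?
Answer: -4626856/9 ≈ -5.1410e+5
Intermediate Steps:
p(N) = 13/3 (p(N) = 4 + (3 - 1*0)/9 = 4 + (3 + 0)/9 = 4 + (⅑)*3 = 4 + ⅓ = 13/3)
F(g) = -13/27 (F(g) = (-1*13/3)/9 = (⅑)*(-13/3) = -13/27)
Y = 78 (Y = -2 + 16*5 = -2 + 80 = 78)
K(o) = -6 + 78*o²
F(z(-5, -5))*K(V) = -13*(-6 + 78*117²)/27 = -13*(-6 + 78*13689)/27 = -13*(-6 + 1067742)/27 = -13/27*1067736 = -4626856/9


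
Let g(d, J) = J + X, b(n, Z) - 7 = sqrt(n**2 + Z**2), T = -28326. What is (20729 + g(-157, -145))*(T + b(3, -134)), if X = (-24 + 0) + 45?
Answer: -583512995 + 20605*sqrt(17965) ≈ -5.8075e+8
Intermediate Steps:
X = 21 (X = -24 + 45 = 21)
b(n, Z) = 7 + sqrt(Z**2 + n**2) (b(n, Z) = 7 + sqrt(n**2 + Z**2) = 7 + sqrt(Z**2 + n**2))
g(d, J) = 21 + J (g(d, J) = J + 21 = 21 + J)
(20729 + g(-157, -145))*(T + b(3, -134)) = (20729 + (21 - 145))*(-28326 + (7 + sqrt((-134)**2 + 3**2))) = (20729 - 124)*(-28326 + (7 + sqrt(17956 + 9))) = 20605*(-28326 + (7 + sqrt(17965))) = 20605*(-28319 + sqrt(17965)) = -583512995 + 20605*sqrt(17965)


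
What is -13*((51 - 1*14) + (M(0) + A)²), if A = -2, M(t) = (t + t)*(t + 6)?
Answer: -533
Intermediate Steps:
M(t) = 2*t*(6 + t) (M(t) = (2*t)*(6 + t) = 2*t*(6 + t))
-13*((51 - 1*14) + (M(0) + A)²) = -13*((51 - 1*14) + (2*0*(6 + 0) - 2)²) = -13*((51 - 14) + (2*0*6 - 2)²) = -13*(37 + (0 - 2)²) = -13*(37 + (-2)²) = -13*(37 + 4) = -13*41 = -533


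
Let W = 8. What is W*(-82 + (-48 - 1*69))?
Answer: -1592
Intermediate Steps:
W*(-82 + (-48 - 1*69)) = 8*(-82 + (-48 - 1*69)) = 8*(-82 + (-48 - 69)) = 8*(-82 - 117) = 8*(-199) = -1592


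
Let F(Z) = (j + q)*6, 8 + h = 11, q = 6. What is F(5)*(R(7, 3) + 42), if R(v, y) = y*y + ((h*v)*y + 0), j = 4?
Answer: 6840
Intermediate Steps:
h = 3 (h = -8 + 11 = 3)
R(v, y) = y**2 + 3*v*y (R(v, y) = y*y + ((3*v)*y + 0) = y**2 + (3*v*y + 0) = y**2 + 3*v*y)
F(Z) = 60 (F(Z) = (4 + 6)*6 = 10*6 = 60)
F(5)*(R(7, 3) + 42) = 60*(3*(3 + 3*7) + 42) = 60*(3*(3 + 21) + 42) = 60*(3*24 + 42) = 60*(72 + 42) = 60*114 = 6840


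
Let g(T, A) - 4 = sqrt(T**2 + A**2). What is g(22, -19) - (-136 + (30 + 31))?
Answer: 79 + 13*sqrt(5) ≈ 108.07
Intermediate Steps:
g(T, A) = 4 + sqrt(A**2 + T**2) (g(T, A) = 4 + sqrt(T**2 + A**2) = 4 + sqrt(A**2 + T**2))
g(22, -19) - (-136 + (30 + 31)) = (4 + sqrt((-19)**2 + 22**2)) - (-136 + (30 + 31)) = (4 + sqrt(361 + 484)) - (-136 + 61) = (4 + sqrt(845)) - 1*(-75) = (4 + 13*sqrt(5)) + 75 = 79 + 13*sqrt(5)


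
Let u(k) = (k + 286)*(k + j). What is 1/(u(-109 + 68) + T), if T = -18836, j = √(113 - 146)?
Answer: -9627/278697662 - 245*I*√33/836092986 ≈ -3.4543e-5 - 1.6833e-6*I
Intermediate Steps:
j = I*√33 (j = √(-33) = I*√33 ≈ 5.7446*I)
u(k) = (286 + k)*(k + I*√33) (u(k) = (k + 286)*(k + I*√33) = (286 + k)*(k + I*√33))
1/(u(-109 + 68) + T) = 1/(((-109 + 68)² + 286*(-109 + 68) + 286*I*√33 + I*(-109 + 68)*√33) - 18836) = 1/(((-41)² + 286*(-41) + 286*I*√33 + I*(-41)*√33) - 18836) = 1/((1681 - 11726 + 286*I*√33 - 41*I*√33) - 18836) = 1/((-10045 + 245*I*√33) - 18836) = 1/(-28881 + 245*I*√33)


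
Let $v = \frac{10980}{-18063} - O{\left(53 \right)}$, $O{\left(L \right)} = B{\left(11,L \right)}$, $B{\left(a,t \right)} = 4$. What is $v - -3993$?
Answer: $\frac{8004703}{2007} \approx 3988.4$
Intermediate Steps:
$O{\left(L \right)} = 4$
$v = - \frac{9248}{2007}$ ($v = \frac{10980}{-18063} - 4 = 10980 \left(- \frac{1}{18063}\right) - 4 = - \frac{1220}{2007} - 4 = - \frac{9248}{2007} \approx -4.6079$)
$v - -3993 = - \frac{9248}{2007} - -3993 = - \frac{9248}{2007} + 3993 = \frac{8004703}{2007}$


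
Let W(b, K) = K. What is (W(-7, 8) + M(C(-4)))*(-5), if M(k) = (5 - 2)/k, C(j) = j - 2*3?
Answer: -77/2 ≈ -38.500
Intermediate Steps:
C(j) = -6 + j (C(j) = j - 6 = -6 + j)
M(k) = 3/k
(W(-7, 8) + M(C(-4)))*(-5) = (8 + 3/(-6 - 4))*(-5) = (8 + 3/(-10))*(-5) = (8 + 3*(-1/10))*(-5) = (8 - 3/10)*(-5) = (77/10)*(-5) = -77/2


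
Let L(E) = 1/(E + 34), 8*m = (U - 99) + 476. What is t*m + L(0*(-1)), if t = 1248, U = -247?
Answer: 689521/34 ≈ 20280.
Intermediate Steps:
m = 65/4 (m = ((-247 - 99) + 476)/8 = (-346 + 476)/8 = (⅛)*130 = 65/4 ≈ 16.250)
L(E) = 1/(34 + E)
t*m + L(0*(-1)) = 1248*(65/4) + 1/(34 + 0*(-1)) = 20280 + 1/(34 + 0) = 20280 + 1/34 = 689521/34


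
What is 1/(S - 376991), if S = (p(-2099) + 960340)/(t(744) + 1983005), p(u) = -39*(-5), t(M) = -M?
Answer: -1982261/747293596116 ≈ -2.6526e-6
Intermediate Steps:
p(u) = 195
S = 960535/1982261 (S = (195 + 960340)/(-1*744 + 1983005) = 960535/(-744 + 1983005) = 960535/1982261 ≈ 0.48457)
1/(S - 376991) = 1/(960535/1982261 - 376991) = 1/(-747293596116/1982261) = -1982261/747293596116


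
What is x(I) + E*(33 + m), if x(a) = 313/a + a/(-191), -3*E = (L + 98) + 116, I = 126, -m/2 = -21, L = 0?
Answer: -128709193/24066 ≈ -5348.2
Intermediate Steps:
m = 42 (m = -2*(-21) = 42)
E = -214/3 (E = -((0 + 98) + 116)/3 = -(98 + 116)/3 = -⅓*214 = -214/3 ≈ -71.333)
x(a) = 313/a - a/191 (x(a) = 313/a + a*(-1/191) = 313/a - a/191)
x(I) + E*(33 + m) = (313/126 - 1/191*126) - 214*(33 + 42)/3 = (313*(1/126) - 126/191) - 214/3*75 = (313/126 - 126/191) - 5350 = 43907/24066 - 5350 = -128709193/24066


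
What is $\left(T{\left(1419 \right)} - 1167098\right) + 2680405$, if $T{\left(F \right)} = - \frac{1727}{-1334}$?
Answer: $\frac{2018753265}{1334} \approx 1.5133 \cdot 10^{6}$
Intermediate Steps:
$T{\left(F \right)} = \frac{1727}{1334}$ ($T{\left(F \right)} = \left(-1727\right) \left(- \frac{1}{1334}\right) = \frac{1727}{1334}$)
$\left(T{\left(1419 \right)} - 1167098\right) + 2680405 = \left(\frac{1727}{1334} - 1167098\right) + 2680405 = - \frac{1556907005}{1334} + 2680405 = \frac{2018753265}{1334}$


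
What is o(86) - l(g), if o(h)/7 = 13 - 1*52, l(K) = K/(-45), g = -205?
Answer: -2498/9 ≈ -277.56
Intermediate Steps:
l(K) = -K/45 (l(K) = K*(-1/45) = -K/45)
o(h) = -273 (o(h) = 7*(13 - 1*52) = 7*(13 - 52) = 7*(-39) = -273)
o(86) - l(g) = -273 - (-1)*(-205)/45 = -273 - 1*41/9 = -273 - 41/9 = -2498/9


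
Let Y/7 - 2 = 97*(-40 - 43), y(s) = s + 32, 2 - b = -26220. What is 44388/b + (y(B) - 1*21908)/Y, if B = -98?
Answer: 31399544/15075777 ≈ 2.0828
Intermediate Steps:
b = 26222 (b = 2 - 1*(-26220) = 2 + 26220 = 26222)
y(s) = 32 + s
Y = -56343 (Y = 14 + 7*(97*(-40 - 43)) = 14 + 7*(97*(-83)) = 14 + 7*(-8051) = 14 - 56357 = -56343)
44388/b + (y(B) - 1*21908)/Y = 44388/26222 + ((32 - 98) - 1*21908)/(-56343) = 44388*(1/26222) + (-66 - 21908)*(-1/56343) = 22194/13111 - 21974*(-1/56343) = 22194/13111 + 21974/56343 = 31399544/15075777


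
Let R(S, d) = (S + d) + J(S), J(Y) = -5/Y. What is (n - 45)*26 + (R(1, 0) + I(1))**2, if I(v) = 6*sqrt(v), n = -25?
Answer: -1816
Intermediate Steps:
R(S, d) = S + d - 5/S (R(S, d) = (S + d) - 5/S = S + d - 5/S)
(n - 45)*26 + (R(1, 0) + I(1))**2 = (-25 - 45)*26 + ((1 + 0 - 5/1) + 6*sqrt(1))**2 = -70*26 + ((1 + 0 - 5*1) + 6*1)**2 = -1820 + ((1 + 0 - 5) + 6)**2 = -1820 + (-4 + 6)**2 = -1820 + 2**2 = -1820 + 4 = -1816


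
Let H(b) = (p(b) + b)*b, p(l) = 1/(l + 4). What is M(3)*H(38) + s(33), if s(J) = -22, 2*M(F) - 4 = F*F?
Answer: 393535/42 ≈ 9369.9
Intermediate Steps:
p(l) = 1/(4 + l)
M(F) = 2 + F**2/2 (M(F) = 2 + (F*F)/2 = 2 + F**2/2)
H(b) = b*(b + 1/(4 + b)) (H(b) = (1/(4 + b) + b)*b = (b + 1/(4 + b))*b = b*(b + 1/(4 + b)))
M(3)*H(38) + s(33) = (2 + (1/2)*3**2)*(38*(1 + 38*(4 + 38))/(4 + 38)) - 22 = (2 + (1/2)*9)*(38*(1 + 38*42)/42) - 22 = (2 + 9/2)*(38*(1/42)*(1 + 1596)) - 22 = 13*(38*(1/42)*1597)/2 - 22 = (13/2)*(30343/21) - 22 = 394459/42 - 22 = 393535/42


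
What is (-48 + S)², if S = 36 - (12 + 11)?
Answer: 1225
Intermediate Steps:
S = 13 (S = 36 - 1*23 = 36 - 23 = 13)
(-48 + S)² = (-48 + 13)² = (-35)² = 1225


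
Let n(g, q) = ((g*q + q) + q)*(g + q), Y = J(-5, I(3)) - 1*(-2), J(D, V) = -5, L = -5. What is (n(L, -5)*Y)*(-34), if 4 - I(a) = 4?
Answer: -15300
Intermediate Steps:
I(a) = 0 (I(a) = 4 - 1*4 = 4 - 4 = 0)
Y = -3 (Y = -5 - 1*(-2) = -5 + 2 = -3)
n(g, q) = (g + q)*(2*q + g*q) (n(g, q) = ((q + g*q) + q)*(g + q) = (2*q + g*q)*(g + q) = (g + q)*(2*q + g*q))
(n(L, -5)*Y)*(-34) = (-5*((-5)² + 2*(-5) + 2*(-5) - 5*(-5))*(-3))*(-34) = (-5*(25 - 10 - 10 + 25)*(-3))*(-34) = (-5*30*(-3))*(-34) = -150*(-3)*(-34) = 450*(-34) = -15300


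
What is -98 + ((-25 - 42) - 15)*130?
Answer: -10758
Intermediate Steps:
-98 + ((-25 - 42) - 15)*130 = -98 + (-67 - 15)*130 = -98 - 82*130 = -98 - 10660 = -10758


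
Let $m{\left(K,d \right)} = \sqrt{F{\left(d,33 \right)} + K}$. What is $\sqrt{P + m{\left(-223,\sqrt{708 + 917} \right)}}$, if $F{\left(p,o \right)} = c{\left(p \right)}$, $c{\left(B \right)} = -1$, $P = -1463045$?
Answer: $\sqrt{-1463045 + 4 i \sqrt{14}} \approx 0.006 + 1209.6 i$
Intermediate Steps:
$F{\left(p,o \right)} = -1$
$m{\left(K,d \right)} = \sqrt{-1 + K}$
$\sqrt{P + m{\left(-223,\sqrt{708 + 917} \right)}} = \sqrt{-1463045 + \sqrt{-1 - 223}} = \sqrt{-1463045 + \sqrt{-224}} = \sqrt{-1463045 + 4 i \sqrt{14}}$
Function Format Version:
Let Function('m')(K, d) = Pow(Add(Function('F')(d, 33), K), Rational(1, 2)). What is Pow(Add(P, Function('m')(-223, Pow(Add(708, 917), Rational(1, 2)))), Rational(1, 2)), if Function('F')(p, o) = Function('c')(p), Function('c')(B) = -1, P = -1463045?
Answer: Pow(Add(-1463045, Mul(4, I, Pow(14, Rational(1, 2)))), Rational(1, 2)) ≈ Add(0.006, Mul(1209.6, I))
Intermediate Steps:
Function('F')(p, o) = -1
Function('m')(K, d) = Pow(Add(-1, K), Rational(1, 2))
Pow(Add(P, Function('m')(-223, Pow(Add(708, 917), Rational(1, 2)))), Rational(1, 2)) = Pow(Add(-1463045, Pow(Add(-1, -223), Rational(1, 2))), Rational(1, 2)) = Pow(Add(-1463045, Pow(-224, Rational(1, 2))), Rational(1, 2)) = Pow(Add(-1463045, Mul(4, I, Pow(14, Rational(1, 2)))), Rational(1, 2))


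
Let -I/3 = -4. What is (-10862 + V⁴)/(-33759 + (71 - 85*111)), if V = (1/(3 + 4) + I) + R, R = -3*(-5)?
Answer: -1277130338/103538323 ≈ -12.335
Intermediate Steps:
I = 12 (I = -3*(-4) = 12)
R = 15
V = 190/7 (V = (1/(3 + 4) + 12) + 15 = (1/7 + 12) + 15 = (⅐ + 12) + 15 = 85/7 + 15 = 190/7 ≈ 27.143)
(-10862 + V⁴)/(-33759 + (71 - 85*111)) = (-10862 + (190/7)⁴)/(-33759 + (71 - 85*111)) = (-10862 + 1303210000/2401)/(-33759 + (71 - 9435)) = 1277130338/(2401*(-33759 - 9364)) = (1277130338/2401)/(-43123) = (1277130338/2401)*(-1/43123) = -1277130338/103538323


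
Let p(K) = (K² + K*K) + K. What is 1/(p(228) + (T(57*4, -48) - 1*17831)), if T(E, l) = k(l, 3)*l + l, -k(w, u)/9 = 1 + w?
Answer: 1/66013 ≈ 1.5149e-5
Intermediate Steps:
k(w, u) = -9 - 9*w (k(w, u) = -9*(1 + w) = -9 - 9*w)
T(E, l) = l + l*(-9 - 9*l) (T(E, l) = (-9 - 9*l)*l + l = l*(-9 - 9*l) + l = l + l*(-9 - 9*l))
p(K) = K + 2*K² (p(K) = (K² + K²) + K = 2*K² + K = K + 2*K²)
1/(p(228) + (T(57*4, -48) - 1*17831)) = 1/(228*(1 + 2*228) + (-1*(-48)*(8 + 9*(-48)) - 1*17831)) = 1/(228*(1 + 456) + (-1*(-48)*(8 - 432) - 17831)) = 1/(228*457 + (-1*(-48)*(-424) - 17831)) = 1/(104196 + (-20352 - 17831)) = 1/(104196 - 38183) = 1/66013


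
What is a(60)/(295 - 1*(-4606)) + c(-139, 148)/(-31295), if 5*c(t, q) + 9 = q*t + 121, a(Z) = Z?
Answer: 1993872/13943345 ≈ 0.14300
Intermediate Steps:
c(t, q) = 112/5 + q*t/5 (c(t, q) = -9/5 + (q*t + 121)/5 = -9/5 + (121 + q*t)/5 = -9/5 + (121/5 + q*t/5) = 112/5 + q*t/5)
a(60)/(295 - 1*(-4606)) + c(-139, 148)/(-31295) = 60/(295 - 1*(-4606)) + (112/5 + (⅕)*148*(-139))/(-31295) = 60/(295 + 4606) + (112/5 - 20572/5)*(-1/31295) = 60/4901 - 4092*(-1/31295) = 60*(1/4901) + 372/2845 = 60/4901 + 372/2845 = 1993872/13943345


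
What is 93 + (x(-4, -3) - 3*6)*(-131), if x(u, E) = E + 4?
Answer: 2320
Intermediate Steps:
x(u, E) = 4 + E
93 + (x(-4, -3) - 3*6)*(-131) = 93 + ((4 - 3) - 3*6)*(-131) = 93 + (1 - 18)*(-131) = 93 - 17*(-131) = 93 + 2227 = 2320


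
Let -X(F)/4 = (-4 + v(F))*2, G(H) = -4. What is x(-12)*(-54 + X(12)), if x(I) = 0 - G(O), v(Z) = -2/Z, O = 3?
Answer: -248/3 ≈ -82.667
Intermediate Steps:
X(F) = 32 + 16/F (X(F) = -4*(-4 - 2/F)*2 = -4*(-8 - 4/F) = 32 + 16/F)
x(I) = 4 (x(I) = 0 - 1*(-4) = 0 + 4 = 4)
x(-12)*(-54 + X(12)) = 4*(-54 + (32 + 16/12)) = 4*(-54 + (32 + 16*(1/12))) = 4*(-54 + (32 + 4/3)) = 4*(-54 + 100/3) = 4*(-62/3) = -248/3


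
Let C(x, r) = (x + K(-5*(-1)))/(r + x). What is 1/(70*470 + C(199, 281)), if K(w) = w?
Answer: 40/1316017 ≈ 3.0395e-5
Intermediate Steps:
C(x, r) = (5 + x)/(r + x) (C(x, r) = (x - 5*(-1))/(r + x) = (x + 5)/(r + x) = (5 + x)/(r + x))
1/(70*470 + C(199, 281)) = 1/(70*470 + (5 + 199)/(281 + 199)) = 1/(32900 + 204/480) = 1/(32900 + (1/480)*204) = 1/(32900 + 17/40) = 1/(1316017/40) = 40/1316017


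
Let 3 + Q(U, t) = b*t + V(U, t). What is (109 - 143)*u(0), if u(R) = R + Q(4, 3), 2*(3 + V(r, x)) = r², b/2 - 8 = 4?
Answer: -2516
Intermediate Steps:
b = 24 (b = 16 + 2*4 = 16 + 8 = 24)
V(r, x) = -3 + r²/2
Q(U, t) = -6 + U²/2 + 24*t (Q(U, t) = -3 + (24*t + (-3 + U²/2)) = -3 + (-3 + U²/2 + 24*t) = -6 + U²/2 + 24*t)
u(R) = 74 + R (u(R) = R + (-6 + (½)*4² + 24*3) = R + (-6 + (½)*16 + 72) = R + (-6 + 8 + 72) = R + 74 = 74 + R)
(109 - 143)*u(0) = (109 - 143)*(74 + 0) = -34*74 = -2516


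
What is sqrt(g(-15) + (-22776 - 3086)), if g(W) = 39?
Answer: 7*I*sqrt(527) ≈ 160.7*I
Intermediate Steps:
sqrt(g(-15) + (-22776 - 3086)) = sqrt(39 + (-22776 - 3086)) = sqrt(39 - 25862) = sqrt(-25823) = 7*I*sqrt(527)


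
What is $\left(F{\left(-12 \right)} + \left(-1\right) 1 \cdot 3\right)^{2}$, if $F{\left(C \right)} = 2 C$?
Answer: $729$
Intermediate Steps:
$\left(F{\left(-12 \right)} + \left(-1\right) 1 \cdot 3\right)^{2} = \left(2 \left(-12\right) + \left(-1\right) 1 \cdot 3\right)^{2} = \left(-24 - 3\right)^{2} = \left(-27\right)^{2} = 729$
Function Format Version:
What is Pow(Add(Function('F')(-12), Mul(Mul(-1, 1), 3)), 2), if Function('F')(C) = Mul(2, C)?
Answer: 729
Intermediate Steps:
Pow(Add(Function('F')(-12), Mul(Mul(-1, 1), 3)), 2) = Pow(Add(Mul(2, -12), Mul(Mul(-1, 1), 3)), 2) = Pow(Add(-24, Mul(-1, 3)), 2) = Pow(Add(-24, -3), 2) = Pow(-27, 2) = 729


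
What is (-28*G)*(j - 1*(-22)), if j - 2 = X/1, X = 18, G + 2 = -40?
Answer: 49392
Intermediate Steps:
G = -42 (G = -2 - 40 = -42)
j = 20 (j = 2 + 18/1 = 2 + 18*1 = 2 + 18 = 20)
(-28*G)*(j - 1*(-22)) = (-28*(-42))*(20 - 1*(-22)) = 1176*(20 + 22) = 1176*42 = 49392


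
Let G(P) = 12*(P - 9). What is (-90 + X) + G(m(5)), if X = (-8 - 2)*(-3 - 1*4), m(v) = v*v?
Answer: 172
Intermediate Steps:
m(v) = v²
G(P) = -108 + 12*P (G(P) = 12*(-9 + P) = -108 + 12*P)
X = 70 (X = -10*(-3 - 4) = -10*(-7) = 70)
(-90 + X) + G(m(5)) = (-90 + 70) + (-108 + 12*5²) = -20 + (-108 + 12*25) = -20 + (-108 + 300) = -20 + 192 = 172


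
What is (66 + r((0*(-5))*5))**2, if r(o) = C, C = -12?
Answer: 2916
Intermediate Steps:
r(o) = -12
(66 + r((0*(-5))*5))**2 = (66 - 12)**2 = 54**2 = 2916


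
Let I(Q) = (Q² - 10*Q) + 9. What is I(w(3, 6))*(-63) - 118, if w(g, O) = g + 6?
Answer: -118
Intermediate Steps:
w(g, O) = 6 + g
I(Q) = 9 + Q² - 10*Q
I(w(3, 6))*(-63) - 118 = (9 + (6 + 3)² - 10*(6 + 3))*(-63) - 118 = (9 + 9² - 10*9)*(-63) - 118 = (9 + 81 - 90)*(-63) - 118 = 0*(-63) - 118 = 0 - 118 = -118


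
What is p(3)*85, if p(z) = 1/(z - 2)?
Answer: 85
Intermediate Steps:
p(z) = 1/(-2 + z)
p(3)*85 = 85/(-2 + 3) = 85/1 = 1*85 = 85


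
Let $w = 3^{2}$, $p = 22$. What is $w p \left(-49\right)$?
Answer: $-9702$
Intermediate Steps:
$w = 9$
$w p \left(-49\right) = 9 \cdot 22 \left(-49\right) = 9 \left(-1078\right) = -9702$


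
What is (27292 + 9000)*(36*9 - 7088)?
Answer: -245479088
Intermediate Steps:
(27292 + 9000)*(36*9 - 7088) = 36292*(324 - 7088) = 36292*(-6764) = -245479088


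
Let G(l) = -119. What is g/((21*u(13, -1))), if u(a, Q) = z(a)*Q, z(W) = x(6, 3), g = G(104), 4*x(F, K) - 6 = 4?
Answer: 34/15 ≈ 2.2667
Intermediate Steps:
x(F, K) = 5/2 (x(F, K) = 3/2 + (¼)*4 = 3/2 + 1 = 5/2)
g = -119
z(W) = 5/2
u(a, Q) = 5*Q/2
g/((21*u(13, -1))) = -119/(21*((5/2)*(-1))) = -119/(21*(-5/2)) = -119/(-105/2) = -119*(-2/105) = 34/15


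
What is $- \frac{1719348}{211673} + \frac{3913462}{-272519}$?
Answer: $- \frac{1296929239538}{57684914287} \approx -22.483$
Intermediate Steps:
$- \frac{1719348}{211673} + \frac{3913462}{-272519} = \left(-1719348\right) \frac{1}{211673} + 3913462 \left(- \frac{1}{272519}\right) = - \frac{1719348}{211673} - \frac{3913462}{272519} = - \frac{1296929239538}{57684914287}$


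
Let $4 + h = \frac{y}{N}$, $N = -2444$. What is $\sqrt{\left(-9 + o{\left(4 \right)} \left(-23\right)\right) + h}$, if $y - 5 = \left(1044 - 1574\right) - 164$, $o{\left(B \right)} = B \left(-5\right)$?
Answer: $\frac{\sqrt{3952183}}{94} \approx 21.149$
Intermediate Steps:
$o{\left(B \right)} = - 5 B$
$y = -689$ ($y = 5 + \left(\left(1044 - 1574\right) - 164\right) = 5 - 694 = -689$)
$h = - \frac{699}{188}$ ($h = -4 - \frac{689}{-2444} = -4 - - \frac{53}{188} = -4 + \frac{53}{188} = - \frac{699}{188} \approx -3.7181$)
$\sqrt{\left(-9 + o{\left(4 \right)} \left(-23\right)\right) + h} = \sqrt{\left(-9 + \left(-5\right) 4 \left(-23\right)\right) - \frac{699}{188}} = \sqrt{\left(-9 - -460\right) - \frac{699}{188}} = \sqrt{\left(-9 + 460\right) - \frac{699}{188}} = \sqrt{451 - \frac{699}{188}} = \sqrt{\frac{84089}{188}} = \frac{\sqrt{3952183}}{94}$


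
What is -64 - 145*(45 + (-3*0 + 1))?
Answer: -6734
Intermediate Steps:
-64 - 145*(45 + (-3*0 + 1)) = -64 - 145*(45 + (0 + 1)) = -64 - 145*(45 + 1) = -64 - 145*46 = -64 - 6670 = -6734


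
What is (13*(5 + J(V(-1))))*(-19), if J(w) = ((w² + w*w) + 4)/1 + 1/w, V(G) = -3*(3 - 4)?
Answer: -20254/3 ≈ -6751.3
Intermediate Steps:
V(G) = 3 (V(G) = -3*(-1) = 3)
J(w) = 4 + 1/w + 2*w² (J(w) = ((w² + w²) + 4)*1 + 1/w = (2*w² + 4)*1 + 1/w = (4 + 2*w²)*1 + 1/w = (4 + 2*w²) + 1/w = 4 + 1/w + 2*w²)
(13*(5 + J(V(-1))))*(-19) = (13*(5 + (4 + 1/3 + 2*3²)))*(-19) = (13*(5 + (4 + ⅓ + 2*9)))*(-19) = (13*(5 + (4 + ⅓ + 18)))*(-19) = (13*(5 + 67/3))*(-19) = (13*(82/3))*(-19) = (1066/3)*(-19) = -20254/3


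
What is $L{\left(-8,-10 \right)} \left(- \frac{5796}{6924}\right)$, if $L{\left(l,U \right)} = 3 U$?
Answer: $\frac{14490}{577} \approx 25.113$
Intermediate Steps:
$L{\left(-8,-10 \right)} \left(- \frac{5796}{6924}\right) = 3 \left(-10\right) \left(- \frac{5796}{6924}\right) = - 30 \left(\left(-5796\right) \frac{1}{6924}\right) = \left(-30\right) \left(- \frac{483}{577}\right) = \frac{14490}{577}$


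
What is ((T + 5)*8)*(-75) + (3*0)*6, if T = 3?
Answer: -4800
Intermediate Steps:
((T + 5)*8)*(-75) + (3*0)*6 = ((3 + 5)*8)*(-75) + (3*0)*6 = (8*8)*(-75) + 0*6 = 64*(-75) + 0 = -4800 + 0 = -4800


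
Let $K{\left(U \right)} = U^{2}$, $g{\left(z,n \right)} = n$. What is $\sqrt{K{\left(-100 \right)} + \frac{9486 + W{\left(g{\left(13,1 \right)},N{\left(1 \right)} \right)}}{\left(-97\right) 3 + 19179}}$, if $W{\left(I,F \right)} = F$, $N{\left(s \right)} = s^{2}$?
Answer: $\frac{\sqrt{891936157614}}{9444} \approx 100.0$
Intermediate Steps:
$\sqrt{K{\left(-100 \right)} + \frac{9486 + W{\left(g{\left(13,1 \right)},N{\left(1 \right)} \right)}}{\left(-97\right) 3 + 19179}} = \sqrt{\left(-100\right)^{2} + \frac{9486 + 1^{2}}{\left(-97\right) 3 + 19179}} = \sqrt{10000 + \frac{9486 + 1}{-291 + 19179}} = \sqrt{10000 + \frac{9487}{18888}} = \sqrt{\frac{188889487}{18888}} = \frac{\sqrt{891936157614}}{9444}$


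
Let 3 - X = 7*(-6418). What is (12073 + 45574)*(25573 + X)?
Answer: 4064228794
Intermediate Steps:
X = 44929 (X = 3 - 7*(-6418) = 3 - 1*(-44926) = 3 + 44926 = 44929)
(12073 + 45574)*(25573 + X) = (12073 + 45574)*(25573 + 44929) = 57647*70502 = 4064228794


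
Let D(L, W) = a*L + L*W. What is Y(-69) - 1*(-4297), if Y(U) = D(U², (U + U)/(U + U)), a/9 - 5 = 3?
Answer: 351850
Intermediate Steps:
a = 72 (a = 45 + 9*3 = 45 + 27 = 72)
D(L, W) = 72*L + L*W
Y(U) = 73*U² (Y(U) = U²*(72 + (U + U)/(U + U)) = U²*(72 + (2*U)/((2*U))) = U²*(72 + (2*U)*(1/(2*U))) = U²*(72 + 1) = U²*73 = 73*U²)
Y(-69) - 1*(-4297) = 73*(-69)² - 1*(-4297) = 73*4761 + 4297 = 347553 + 4297 = 351850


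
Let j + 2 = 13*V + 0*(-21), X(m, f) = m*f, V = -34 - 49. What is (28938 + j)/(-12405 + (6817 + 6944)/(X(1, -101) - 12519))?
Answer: -351555340/156564861 ≈ -2.2454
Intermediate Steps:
V = -83
X(m, f) = f*m
j = -1081 (j = -2 + (13*(-83) + 0*(-21)) = -2 + (-1079 + 0) = -2 - 1079 = -1081)
(28938 + j)/(-12405 + (6817 + 6944)/(X(1, -101) - 12519)) = (28938 - 1081)/(-12405 + (6817 + 6944)/(-101*1 - 12519)) = 27857/(-12405 + 13761/(-101 - 12519)) = 27857/(-12405 + 13761/(-12620)) = 27857/(-12405 + 13761*(-1/12620)) = 27857/(-12405 - 13761/12620) = 27857/(-156564861/12620) = 27857*(-12620/156564861) = -351555340/156564861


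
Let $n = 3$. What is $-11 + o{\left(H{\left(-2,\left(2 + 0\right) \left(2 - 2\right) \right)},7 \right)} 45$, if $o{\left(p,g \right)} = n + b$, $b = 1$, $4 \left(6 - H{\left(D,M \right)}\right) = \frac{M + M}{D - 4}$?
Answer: $169$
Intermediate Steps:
$H{\left(D,M \right)} = 6 - \frac{M}{2 \left(-4 + D\right)}$ ($H{\left(D,M \right)} = 6 - \frac{\left(M + M\right) \frac{1}{D - 4}}{4} = 6 - \frac{2 M \frac{1}{-4 + D}}{4} = 6 - \frac{M}{2 \left(-4 + D\right)}$)
$o{\left(p,g \right)} = 4$ ($o{\left(p,g \right)} = 3 + 1 = 4$)
$-11 + o{\left(H{\left(-2,\left(2 + 0\right) \left(2 - 2\right) \right)},7 \right)} 45 = -11 + 4 \cdot 45 = -11 + 180 = 169$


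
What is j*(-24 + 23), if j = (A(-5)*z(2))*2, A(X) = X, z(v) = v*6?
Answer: 120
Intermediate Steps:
z(v) = 6*v
j = -120 (j = -30*2*2 = -5*12*2 = -60*2 = -120)
j*(-24 + 23) = -120*(-24 + 23) = -120*(-1) = 120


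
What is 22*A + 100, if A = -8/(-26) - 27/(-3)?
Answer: 3962/13 ≈ 304.77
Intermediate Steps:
A = 121/13 (A = -8*(-1/26) - 27*(-⅓) = 4/13 + 9 = 121/13 ≈ 9.3077)
22*A + 100 = 22*(121/13) + 100 = 2662/13 + 100 = 3962/13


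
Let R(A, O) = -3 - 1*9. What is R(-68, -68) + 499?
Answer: 487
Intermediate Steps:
R(A, O) = -12 (R(A, O) = -3 - 9 = -12)
R(-68, -68) + 499 = -12 + 499 = 487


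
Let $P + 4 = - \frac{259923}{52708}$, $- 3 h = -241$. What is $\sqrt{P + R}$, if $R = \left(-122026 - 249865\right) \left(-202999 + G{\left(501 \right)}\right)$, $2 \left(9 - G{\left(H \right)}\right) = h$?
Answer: $\frac{\sqrt{471967215437705245239}}{79062} \approx 2.7478 \cdot 10^{5}$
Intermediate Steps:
$h = \frac{241}{3}$ ($h = \left(- \frac{1}{3}\right) \left(-241\right) = \frac{241}{3} \approx 80.333$)
$G{\left(H \right)} = - \frac{187}{6}$ ($G{\left(H \right)} = 9 - \frac{241}{6} = - \frac{187}{6}$)
$P = - \frac{470755}{52708}$ ($P = -4 - \frac{259923}{52708} = - \frac{470755}{52708} \approx -8.9314$)
$R = \frac{453030550271}{6}$ ($R = \left(-122026 - 249865\right) \left(-202999 - \frac{187}{6}\right) = \left(-371891\right) \left(- \frac{1218181}{6}\right) = \frac{453030550271}{6} \approx 7.5505 \cdot 10^{10}$)
$\sqrt{P + R} = \sqrt{- \frac{470755}{52708} + \frac{453030550271}{6}} = \sqrt{\frac{11939167120429669}{158124}} = \frac{\sqrt{471967215437705245239}}{79062}$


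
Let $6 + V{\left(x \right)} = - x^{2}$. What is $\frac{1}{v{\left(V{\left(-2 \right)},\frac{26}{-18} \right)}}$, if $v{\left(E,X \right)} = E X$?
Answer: $\frac{9}{130} \approx 0.069231$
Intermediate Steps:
$V{\left(x \right)} = -6 - x^{2}$
$\frac{1}{v{\left(V{\left(-2 \right)},\frac{26}{-18} \right)}} = \frac{1}{\left(-6 - \left(-2\right)^{2}\right) \frac{26}{-18}} = \frac{1}{\left(-6 - 4\right) 26 \left(- \frac{1}{18}\right)} = \frac{1}{\left(-6 - 4\right) \left(- \frac{13}{9}\right)} = \frac{1}{\left(-10\right) \left(- \frac{13}{9}\right)} = \frac{1}{\frac{130}{9}} = \frac{9}{130}$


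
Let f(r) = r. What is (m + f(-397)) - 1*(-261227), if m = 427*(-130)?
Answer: 205320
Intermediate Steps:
m = -55510
(m + f(-397)) - 1*(-261227) = (-55510 - 397) - 1*(-261227) = -55907 + 261227 = 205320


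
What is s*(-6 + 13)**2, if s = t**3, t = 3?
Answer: 1323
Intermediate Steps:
s = 27 (s = 3**3 = 27)
s*(-6 + 13)**2 = 27*(-6 + 13)**2 = 27*7**2 = 27*49 = 1323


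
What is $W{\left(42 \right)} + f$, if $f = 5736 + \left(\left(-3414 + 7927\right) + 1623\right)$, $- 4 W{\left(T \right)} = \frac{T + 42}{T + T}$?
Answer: $\frac{47487}{4} \approx 11872.0$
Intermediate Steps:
$W{\left(T \right)} = - \frac{42 + T}{8 T}$ ($W{\left(T \right)} = - \frac{\left(T + 42\right) \frac{1}{T + T}}{4} = - \frac{\left(42 + T\right) \frac{1}{2 T}}{4} = - \frac{\frac{1}{2} \frac{1}{T} \left(42 + T\right)}{4} = - \frac{42 + T}{8 T}$)
$f = 11872$ ($f = 5736 + \left(4513 + 1623\right) = 5736 + 6136 = 11872$)
$W{\left(42 \right)} + f = \frac{-42 - 42}{8 \cdot 42} + 11872 = \frac{1}{8} \cdot \frac{1}{42} \left(-42 - 42\right) + 11872 = \frac{1}{8} \cdot \frac{1}{42} \left(-84\right) + 11872 = - \frac{1}{4} + 11872 = \frac{47487}{4}$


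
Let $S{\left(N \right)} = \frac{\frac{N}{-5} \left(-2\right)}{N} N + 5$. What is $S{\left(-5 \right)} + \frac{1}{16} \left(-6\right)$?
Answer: $\frac{21}{8} \approx 2.625$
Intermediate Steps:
$S{\left(N \right)} = 5 + \frac{2 N}{5}$ ($S{\left(N \right)} = \frac{N \left(- \frac{1}{5}\right) \left(-2\right)}{N} N + 5 = \frac{- \frac{N}{5} \left(-2\right)}{N} N + 5 = \frac{\frac{2}{5} N}{N} N + 5 = \frac{2 N}{5} + 5 = 5 + \frac{2 N}{5}$)
$S{\left(-5 \right)} + \frac{1}{16} \left(-6\right) = \left(5 + \frac{2}{5} \left(-5\right)\right) + \frac{1}{16} \left(-6\right) = \left(5 - 2\right) + \frac{1}{16} \left(-6\right) = 3 - \frac{3}{8} = \frac{21}{8}$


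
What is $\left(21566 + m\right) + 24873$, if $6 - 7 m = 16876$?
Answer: $44029$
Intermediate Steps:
$m = -2410$ ($m = \frac{6}{7} - \frac{16876}{7} = -2410$)
$\left(21566 + m\right) + 24873 = \left(21566 - 2410\right) + 24873 = 19156 + 24873 = 44029$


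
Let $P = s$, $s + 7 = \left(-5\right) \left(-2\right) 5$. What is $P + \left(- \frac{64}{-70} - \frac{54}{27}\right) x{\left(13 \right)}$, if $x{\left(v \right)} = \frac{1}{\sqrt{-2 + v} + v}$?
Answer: $\frac{118648}{2765} + \frac{19 \sqrt{11}}{2765} \approx 42.933$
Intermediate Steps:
$x{\left(v \right)} = \frac{1}{v + \sqrt{-2 + v}}$
$s = 43$ ($s = -7 + \left(-5\right) \left(-2\right) 5 = -7 + 10 \cdot 5 = -7 + 50 = 43$)
$P = 43$
$P + \left(- \frac{64}{-70} - \frac{54}{27}\right) x{\left(13 \right)} = 43 + \frac{- \frac{64}{-70} - \frac{54}{27}}{13 + \sqrt{-2 + 13}} = 43 + \frac{\left(-64\right) \left(- \frac{1}{70}\right) - 2}{13 + \sqrt{11}} = 43 + \frac{\frac{32}{35} - 2}{13 + \sqrt{11}} = 43 - \frac{38}{35 \left(13 + \sqrt{11}\right)}$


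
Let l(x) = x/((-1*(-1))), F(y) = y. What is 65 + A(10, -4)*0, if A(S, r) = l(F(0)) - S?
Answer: 65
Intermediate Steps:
l(x) = x (l(x) = x/1 = x*1 = x)
A(S, r) = -S (A(S, r) = 0 - S = -S)
65 + A(10, -4)*0 = 65 - 1*10*0 = 65 - 10*0 = 65 + 0 = 65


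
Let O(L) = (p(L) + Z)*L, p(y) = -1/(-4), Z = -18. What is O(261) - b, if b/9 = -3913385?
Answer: 140863329/4 ≈ 3.5216e+7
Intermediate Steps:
b = -35220465 (b = 9*(-3913385) = -35220465)
p(y) = 1/4 (p(y) = -1*(-1/4) = 1/4)
O(L) = -71*L/4 (O(L) = (1/4 - 18)*L = -71*L/4)
O(261) - b = -71/4*261 - 1*(-35220465) = -18531/4 + 35220465 = 140863329/4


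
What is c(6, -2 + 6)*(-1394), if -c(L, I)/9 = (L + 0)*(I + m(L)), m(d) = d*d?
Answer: 3011040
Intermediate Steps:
m(d) = d²
c(L, I) = -9*L*(I + L²) (c(L, I) = -9*(L + 0)*(I + L²) = -9*L*(I + L²))
c(6, -2 + 6)*(-1394) = -9*6*((-2 + 6) + 6²)*(-1394) = -9*6*(4 + 36)*(-1394) = -9*6*40*(-1394) = -2160*(-1394) = 3011040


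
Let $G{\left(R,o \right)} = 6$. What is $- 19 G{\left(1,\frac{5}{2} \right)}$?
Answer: $-114$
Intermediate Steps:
$- 19 G{\left(1,\frac{5}{2} \right)} = \left(-19\right) 6 = -114$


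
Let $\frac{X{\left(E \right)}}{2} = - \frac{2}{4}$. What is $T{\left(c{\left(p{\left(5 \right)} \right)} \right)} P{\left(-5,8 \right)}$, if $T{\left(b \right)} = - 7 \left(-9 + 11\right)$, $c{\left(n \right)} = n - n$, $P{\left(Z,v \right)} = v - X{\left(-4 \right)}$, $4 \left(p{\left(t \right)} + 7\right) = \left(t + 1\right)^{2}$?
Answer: $-126$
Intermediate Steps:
$X{\left(E \right)} = -1$ ($X{\left(E \right)} = 2 \left(- \frac{2}{4}\right) = 2 \left(\left(-2\right) \frac{1}{4}\right) = 2 \left(- \frac{1}{2}\right) = -1$)
$p{\left(t \right)} = -7 + \frac{\left(1 + t\right)^{2}}{4}$ ($p{\left(t \right)} = -7 + \frac{\left(t + 1\right)^{2}}{4} = -7 + \frac{\left(1 + t\right)^{2}}{4}$)
$P{\left(Z,v \right)} = 1 + v$ ($P{\left(Z,v \right)} = v - -1 = v + 1 = 1 + v$)
$c{\left(n \right)} = 0$
$T{\left(b \right)} = -14$ ($T{\left(b \right)} = \left(-7\right) 2 = -14$)
$T{\left(c{\left(p{\left(5 \right)} \right)} \right)} P{\left(-5,8 \right)} = - 14 \left(1 + 8\right) = \left(-14\right) 9 = -126$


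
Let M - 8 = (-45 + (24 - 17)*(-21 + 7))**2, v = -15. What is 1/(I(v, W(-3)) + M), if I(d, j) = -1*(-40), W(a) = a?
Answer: 1/20497 ≈ 4.8788e-5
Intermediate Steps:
I(d, j) = 40
M = 20457 (M = 8 + (-45 + (24 - 17)*(-21 + 7))**2 = 8 + (-45 + 7*(-14))**2 = 8 + (-45 - 98)**2 = 8 + (-143)**2 = 8 + 20449 = 20457)
1/(I(v, W(-3)) + M) = 1/(40 + 20457) = 1/20497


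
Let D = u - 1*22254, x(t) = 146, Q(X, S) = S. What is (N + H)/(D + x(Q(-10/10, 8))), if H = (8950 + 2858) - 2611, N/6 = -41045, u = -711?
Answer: 237073/22819 ≈ 10.389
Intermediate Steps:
N = -246270 (N = 6*(-41045) = -246270)
D = -22965 (D = -711 - 1*22254 = -711 - 22254 = -22965)
H = 9197 (H = 11808 - 2611 = 9197)
(N + H)/(D + x(Q(-10/10, 8))) = (-246270 + 9197)/(-22965 + 146) = -237073/(-22819) = -237073*(-1/22819) = 237073/22819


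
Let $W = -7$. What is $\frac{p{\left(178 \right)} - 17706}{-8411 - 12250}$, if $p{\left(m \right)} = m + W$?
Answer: $\frac{5845}{6887} \approx 0.8487$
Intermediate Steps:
$p{\left(m \right)} = -7 + m$ ($p{\left(m \right)} = m - 7 = -7 + m$)
$\frac{p{\left(178 \right)} - 17706}{-8411 - 12250} = \frac{\left(-7 + 178\right) - 17706}{-8411 - 12250} = \frac{171 - 17706}{-20661} = \left(-17535\right) \left(- \frac{1}{20661}\right) = \frac{5845}{6887}$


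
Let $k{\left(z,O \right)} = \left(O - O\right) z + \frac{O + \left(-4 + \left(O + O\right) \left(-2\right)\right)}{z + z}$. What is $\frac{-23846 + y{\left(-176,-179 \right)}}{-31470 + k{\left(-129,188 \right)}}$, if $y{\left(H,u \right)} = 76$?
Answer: $\frac{1533165}{2029673} \approx 0.75537$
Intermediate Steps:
$k{\left(z,O \right)} = \frac{-4 - 3 O}{2 z}$ ($k{\left(z,O \right)} = 0 z + \frac{O + \left(-4 + 2 O \left(-2\right)\right)}{2 z} = 0 + \left(O - \left(4 + 4 O\right)\right) \frac{1}{2 z} = 0 + \left(-4 - 3 O\right) \frac{1}{2 z} = 0 + \frac{-4 - 3 O}{2 z} = \frac{-4 - 3 O}{2 z}$)
$\frac{-23846 + y{\left(-176,-179 \right)}}{-31470 + k{\left(-129,188 \right)}} = \frac{-23846 + 76}{-31470 + \frac{-4 - 564}{2 \left(-129\right)}} = - \frac{23770}{-31470 + \frac{1}{2} \left(- \frac{1}{129}\right) \left(-4 - 564\right)} = - \frac{23770}{-31470 + \frac{1}{2} \left(- \frac{1}{129}\right) \left(-568\right)} = - \frac{23770}{-31470 + \frac{284}{129}} = - \frac{23770}{- \frac{4059346}{129}} = \left(-23770\right) \left(- \frac{129}{4059346}\right) = \frac{1533165}{2029673}$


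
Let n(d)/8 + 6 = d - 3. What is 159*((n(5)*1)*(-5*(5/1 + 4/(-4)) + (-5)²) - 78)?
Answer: -37842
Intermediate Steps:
n(d) = -72 + 8*d (n(d) = -48 + 8*(d - 3) = -48 + 8*(-3 + d) = -48 + (-24 + 8*d) = -72 + 8*d)
159*((n(5)*1)*(-5*(5/1 + 4/(-4)) + (-5)²) - 78) = 159*(((-72 + 8*5)*1)*(-5*(5/1 + 4/(-4)) + (-5)²) - 78) = 159*(((-72 + 40)*1)*(-5*(5*1 + 4*(-¼)) + 25) - 78) = 159*((-32*1)*(-5*(5 - 1) + 25) - 78) = 159*(-32*(-5*4 + 25) - 78) = 159*(-32*(-20 + 25) - 78) = 159*(-32*5 - 78) = 159*(-160 - 78) = 159*(-238) = -37842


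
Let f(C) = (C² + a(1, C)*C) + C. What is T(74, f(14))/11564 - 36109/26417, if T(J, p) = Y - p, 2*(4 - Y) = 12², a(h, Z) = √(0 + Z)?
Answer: -212454201/152743094 - √14/826 ≈ -1.3955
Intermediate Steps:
a(h, Z) = √Z
Y = -68 (Y = 4 - ½*12² = 4 - ½*144 = 4 - 72 = -68)
f(C) = C + C² + C^(3/2) (f(C) = (C² + √C*C) + C = (C² + C^(3/2)) + C = C + C² + C^(3/2))
T(J, p) = -68 - p
T(74, f(14))/11564 - 36109/26417 = (-68 - 14*(1 + 14 + √14))/11564 - 36109/26417 = (-68 - 14*(15 + √14))*(1/11564) - 36109*1/26417 = (-68 - (210 + 14*√14))*(1/11564) - 36109/26417 = (-68 + (-210 - 14*√14))*(1/11564) - 36109/26417 = (-278 - 14*√14)*(1/11564) - 36109/26417 = (-139/5782 - √14/826) - 36109/26417 = -212454201/152743094 - √14/826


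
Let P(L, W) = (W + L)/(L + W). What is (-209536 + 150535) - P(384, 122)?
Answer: -59002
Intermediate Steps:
P(L, W) = 1 (P(L, W) = (L + W)/(L + W) = 1)
(-209536 + 150535) - P(384, 122) = (-209536 + 150535) - 1*1 = -59001 - 1 = -59002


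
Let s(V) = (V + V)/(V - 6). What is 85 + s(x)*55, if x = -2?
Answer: 225/2 ≈ 112.50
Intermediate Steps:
s(V) = 2*V/(-6 + V) (s(V) = (2*V)/(-6 + V) = 2*V/(-6 + V))
85 + s(x)*55 = 85 + (2*(-2)/(-6 - 2))*55 = 85 + (2*(-2)/(-8))*55 = 85 + (2*(-2)*(-⅛))*55 = 85 + (½)*55 = 85 + 55/2 = 225/2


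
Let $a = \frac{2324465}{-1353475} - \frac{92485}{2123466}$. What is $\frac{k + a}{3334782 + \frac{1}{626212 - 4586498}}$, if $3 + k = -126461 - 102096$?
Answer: $- \frac{260151104400192493118059}{3795679629846186676342185} \approx -0.068539$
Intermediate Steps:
$k = -228560$ ($k = -3 - 228557 = -228560$)
$a = - \frac{1012219706213}{574811628870}$ ($a = 2324465 \left(- \frac{1}{1353475}\right) - \frac{92485}{2123466} = - \frac{464893}{270695} - \frac{92485}{2123466} = - \frac{1012219706213}{574811628870} \approx -1.761$)
$\frac{k + a}{3334782 + \frac{1}{626212 - 4586498}} = \frac{-228560 - \frac{1012219706213}{574811628870}}{3334782 + \frac{1}{626212 - 4586498}} = - \frac{131379958114233413}{574811628870 \left(3334782 + \frac{1}{-3960286}\right)} = - \frac{131379958114233413}{574811628870 \left(3334782 - \frac{1}{3960286}\right)} = - \frac{131379958114233413}{574811628870 \cdot \frac{13206690467651}{3960286}} = \left(- \frac{131379958114233413}{574811628870}\right) \frac{3960286}{13206690467651} = - \frac{260151104400192493118059}{3795679629846186676342185}$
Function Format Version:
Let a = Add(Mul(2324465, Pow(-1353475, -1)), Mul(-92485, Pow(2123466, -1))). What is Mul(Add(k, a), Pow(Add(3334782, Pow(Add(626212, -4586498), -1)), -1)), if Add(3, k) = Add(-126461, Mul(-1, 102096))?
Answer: Rational(-260151104400192493118059, 3795679629846186676342185) ≈ -0.068539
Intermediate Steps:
k = -228560 (k = Add(-3, Add(-126461, Mul(-1, 102096))) = Add(-3, Add(-126461, -102096)) = Add(-3, -228557) = -228560)
a = Rational(-1012219706213, 574811628870) (a = Add(Mul(2324465, Rational(-1, 1353475)), Mul(-92485, Rational(1, 2123466))) = Add(Rational(-464893, 270695), Rational(-92485, 2123466)) = Rational(-1012219706213, 574811628870) ≈ -1.7610)
Mul(Add(k, a), Pow(Add(3334782, Pow(Add(626212, -4586498), -1)), -1)) = Mul(Add(-228560, Rational(-1012219706213, 574811628870)), Pow(Add(3334782, Pow(Add(626212, -4586498), -1)), -1)) = Mul(Rational(-131379958114233413, 574811628870), Pow(Add(3334782, Pow(-3960286, -1)), -1)) = Mul(Rational(-131379958114233413, 574811628870), Pow(Add(3334782, Rational(-1, 3960286)), -1)) = Mul(Rational(-131379958114233413, 574811628870), Pow(Rational(13206690467651, 3960286), -1)) = Mul(Rational(-131379958114233413, 574811628870), Rational(3960286, 13206690467651)) = Rational(-260151104400192493118059, 3795679629846186676342185)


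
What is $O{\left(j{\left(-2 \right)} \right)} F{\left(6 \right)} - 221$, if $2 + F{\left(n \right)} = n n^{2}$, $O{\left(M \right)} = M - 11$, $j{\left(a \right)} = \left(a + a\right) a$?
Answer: $-863$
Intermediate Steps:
$j{\left(a \right)} = 2 a^{2}$ ($j{\left(a \right)} = 2 a a = 2 a^{2}$)
$O{\left(M \right)} = -11 + M$ ($O{\left(M \right)} = M - 11 = -11 + M$)
$F{\left(n \right)} = -2 + n^{3}$ ($F{\left(n \right)} = -2 + n n^{2} = -2 + n^{3}$)
$O{\left(j{\left(-2 \right)} \right)} F{\left(6 \right)} - 221 = \left(-11 + 2 \left(-2\right)^{2}\right) \left(-2 + 6^{3}\right) - 221 = \left(-11 + 2 \cdot 4\right) \left(-2 + 216\right) - 221 = \left(-11 + 8\right) 214 - 221 = \left(-3\right) 214 - 221 = -642 - 221 = -863$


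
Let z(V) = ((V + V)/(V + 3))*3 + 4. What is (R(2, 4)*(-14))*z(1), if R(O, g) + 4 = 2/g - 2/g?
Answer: 308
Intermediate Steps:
R(O, g) = -4 (R(O, g) = -4 + (2/g - 2/g) = -4 + 0 = -4)
z(V) = 4 + 6*V/(3 + V) (z(V) = ((2*V)/(3 + V))*3 + 4 = (2*V/(3 + V))*3 + 4 = 6*V/(3 + V) + 4 = 4 + 6*V/(3 + V))
(R(2, 4)*(-14))*z(1) = (-4*(-14))*(2*(6 + 5*1)/(3 + 1)) = 56*(2*(6 + 5)/4) = 56*(2*(¼)*11) = 56*(11/2) = 308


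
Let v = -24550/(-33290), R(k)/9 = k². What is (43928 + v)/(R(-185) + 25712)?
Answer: 146238767/1111010473 ≈ 0.13163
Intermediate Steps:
R(k) = 9*k²
v = 2455/3329 (v = -24550*(-1/33290) = 2455/3329 ≈ 0.73746)
(43928 + v)/(R(-185) + 25712) = (43928 + 2455/3329)/(9*(-185)² + 25712) = 146238767/(3329*(9*34225 + 25712)) = 146238767/(3329*(308025 + 25712)) = (146238767/3329)/333737 = (146238767/3329)*(1/333737) = 146238767/1111010473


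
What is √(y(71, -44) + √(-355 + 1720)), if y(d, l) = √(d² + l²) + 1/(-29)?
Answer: √(-29 + 841*√1365 + 841*√6977)/29 ≈ 10.975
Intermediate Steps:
y(d, l) = -1/29 + √(d² + l²) (y(d, l) = √(d² + l²) - 1/29 = -1/29 + √(d² + l²))
√(y(71, -44) + √(-355 + 1720)) = √((-1/29 + √(71² + (-44)²)) + √(-355 + 1720)) = √((-1/29 + √(5041 + 1936)) + √1365) = √((-1/29 + √6977) + √1365) = √(-1/29 + √1365 + √6977)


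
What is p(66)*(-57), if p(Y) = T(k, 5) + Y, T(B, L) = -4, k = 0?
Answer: -3534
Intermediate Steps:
p(Y) = -4 + Y
p(66)*(-57) = (-4 + 66)*(-57) = 62*(-57) = -3534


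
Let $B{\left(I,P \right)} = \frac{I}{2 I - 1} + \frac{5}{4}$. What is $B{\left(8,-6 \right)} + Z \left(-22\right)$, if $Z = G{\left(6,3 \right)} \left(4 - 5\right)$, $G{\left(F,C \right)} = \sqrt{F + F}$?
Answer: $\frac{107}{60} + 44 \sqrt{3} \approx 77.994$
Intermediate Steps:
$G{\left(F,C \right)} = \sqrt{2} \sqrt{F}$ ($G{\left(F,C \right)} = \sqrt{2 F} = \sqrt{2} \sqrt{F}$)
$B{\left(I,P \right)} = \frac{5}{4} + \frac{I}{-1 + 2 I}$ ($B{\left(I,P \right)} = \frac{I}{-1 + 2 I} + 5 \cdot \frac{1}{4} = \frac{I}{-1 + 2 I} + \frac{5}{4} = \frac{5}{4} + \frac{I}{-1 + 2 I}$)
$Z = - 2 \sqrt{3}$ ($Z = \sqrt{2} \sqrt{6} \left(4 - 5\right) = 2 \sqrt{3} \left(-1\right) = - 2 \sqrt{3} \approx -3.4641$)
$B{\left(8,-6 \right)} + Z \left(-22\right) = \frac{-5 + 14 \cdot 8}{4 \left(-1 + 2 \cdot 8\right)} + - 2 \sqrt{3} \left(-22\right) = \frac{-5 + 112}{4 \left(-1 + 16\right)} + 44 \sqrt{3} = \frac{1}{4} \cdot \frac{1}{15} \cdot 107 + 44 \sqrt{3} = \frac{107}{60} + 44 \sqrt{3}$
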